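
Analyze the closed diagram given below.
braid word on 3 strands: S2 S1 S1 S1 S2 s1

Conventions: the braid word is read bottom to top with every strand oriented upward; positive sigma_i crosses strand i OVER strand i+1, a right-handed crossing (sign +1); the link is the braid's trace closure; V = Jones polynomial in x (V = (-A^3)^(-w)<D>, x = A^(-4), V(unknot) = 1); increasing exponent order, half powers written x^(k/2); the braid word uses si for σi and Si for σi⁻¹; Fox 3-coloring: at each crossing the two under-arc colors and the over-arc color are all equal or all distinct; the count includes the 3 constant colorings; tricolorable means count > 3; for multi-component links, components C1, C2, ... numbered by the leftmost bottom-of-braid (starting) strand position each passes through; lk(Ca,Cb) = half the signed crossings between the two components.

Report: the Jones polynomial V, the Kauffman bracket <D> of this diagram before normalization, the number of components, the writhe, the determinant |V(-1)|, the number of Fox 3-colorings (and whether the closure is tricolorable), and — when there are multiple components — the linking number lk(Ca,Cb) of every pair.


V(x) = -x^-6 + x^-5 - x^-4 + 2x^-3 - x^-2 + x^-1
bracket: A^-8 - A^-4 + 2 - A^4 + A^8 - A^12, w = -4
1 component, writhe -4, over 6 crossings
det 7, colorings 3 of 3^6 — not tricolorable
observation: w = -4 shifts under R1 moves; the (-A^3)^(4) factor cancels that in V


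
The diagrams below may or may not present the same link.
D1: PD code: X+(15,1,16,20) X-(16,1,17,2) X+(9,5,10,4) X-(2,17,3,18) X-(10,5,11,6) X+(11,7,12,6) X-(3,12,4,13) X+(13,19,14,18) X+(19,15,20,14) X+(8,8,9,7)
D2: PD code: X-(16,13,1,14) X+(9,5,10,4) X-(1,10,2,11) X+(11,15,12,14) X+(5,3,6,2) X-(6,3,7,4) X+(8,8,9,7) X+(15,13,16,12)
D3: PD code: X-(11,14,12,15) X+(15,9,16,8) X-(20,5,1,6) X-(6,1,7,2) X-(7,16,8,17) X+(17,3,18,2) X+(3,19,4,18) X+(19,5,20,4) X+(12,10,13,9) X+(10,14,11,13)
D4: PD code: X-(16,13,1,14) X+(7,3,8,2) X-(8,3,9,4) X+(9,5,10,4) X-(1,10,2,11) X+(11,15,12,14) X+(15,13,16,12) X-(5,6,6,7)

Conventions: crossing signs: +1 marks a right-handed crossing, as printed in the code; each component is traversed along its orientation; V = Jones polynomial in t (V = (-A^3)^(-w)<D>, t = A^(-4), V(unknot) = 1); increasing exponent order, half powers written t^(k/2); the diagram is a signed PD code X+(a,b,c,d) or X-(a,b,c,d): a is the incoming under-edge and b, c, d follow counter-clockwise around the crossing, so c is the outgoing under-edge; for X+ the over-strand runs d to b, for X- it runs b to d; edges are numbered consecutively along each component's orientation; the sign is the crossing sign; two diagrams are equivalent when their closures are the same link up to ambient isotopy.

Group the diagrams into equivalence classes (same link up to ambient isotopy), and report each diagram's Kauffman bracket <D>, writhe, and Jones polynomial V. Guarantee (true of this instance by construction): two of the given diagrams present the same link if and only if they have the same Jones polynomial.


grouping into links: {D1, D2, D3, D4}
V(D1) = 1  (w +2, c 10, <D> = A^6)
V(D2) = 1  (w +2, c 8, <D> = A^6)
D3 (bracket A^6; 10 crossings at w = +2): V = 1
V(D4) = 1  (w 0, c 8, <D> = 1)
why: one V(t) for all 4 diagrams — one class (guaranteed)


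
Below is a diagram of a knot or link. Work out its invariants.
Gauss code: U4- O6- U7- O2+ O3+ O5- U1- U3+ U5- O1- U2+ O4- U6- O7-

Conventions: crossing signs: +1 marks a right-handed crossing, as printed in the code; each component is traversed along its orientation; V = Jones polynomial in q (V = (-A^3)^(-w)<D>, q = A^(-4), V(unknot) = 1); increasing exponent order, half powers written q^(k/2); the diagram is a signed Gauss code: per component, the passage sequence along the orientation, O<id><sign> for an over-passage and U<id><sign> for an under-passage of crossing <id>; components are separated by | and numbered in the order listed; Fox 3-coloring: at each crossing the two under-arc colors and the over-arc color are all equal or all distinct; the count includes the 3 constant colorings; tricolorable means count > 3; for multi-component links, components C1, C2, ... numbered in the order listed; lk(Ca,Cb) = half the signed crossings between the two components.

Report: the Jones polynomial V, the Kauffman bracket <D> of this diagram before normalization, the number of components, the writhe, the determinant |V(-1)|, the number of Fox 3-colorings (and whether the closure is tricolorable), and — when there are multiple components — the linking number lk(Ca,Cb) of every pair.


V(q) = -q^-4 + q^-3 + q^-1
bracket: -A^-5 - A^3 + A^7, w = -3
1 component, writhe -3, over 7 crossings
det 3, colorings 9 of 3^7 — tricolorable
observation: w = -3 shifts under R1 moves; the (-A^3)^(3) factor cancels that in V


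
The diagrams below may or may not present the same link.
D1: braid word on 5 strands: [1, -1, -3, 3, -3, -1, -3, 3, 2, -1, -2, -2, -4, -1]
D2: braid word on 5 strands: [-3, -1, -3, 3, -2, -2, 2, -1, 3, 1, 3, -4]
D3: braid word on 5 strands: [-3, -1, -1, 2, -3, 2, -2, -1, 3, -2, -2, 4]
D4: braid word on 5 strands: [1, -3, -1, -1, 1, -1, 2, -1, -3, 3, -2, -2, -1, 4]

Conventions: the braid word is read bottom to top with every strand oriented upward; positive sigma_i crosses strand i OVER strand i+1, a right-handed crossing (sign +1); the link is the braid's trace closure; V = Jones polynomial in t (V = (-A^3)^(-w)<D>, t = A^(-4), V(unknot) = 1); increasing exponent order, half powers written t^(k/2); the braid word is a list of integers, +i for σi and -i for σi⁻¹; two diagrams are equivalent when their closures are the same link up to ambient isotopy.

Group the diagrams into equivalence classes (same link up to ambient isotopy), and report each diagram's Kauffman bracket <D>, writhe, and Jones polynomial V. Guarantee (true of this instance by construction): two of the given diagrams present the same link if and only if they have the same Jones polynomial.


equivalence classes: {D1, D3, D4} | {D2}
D1 (bracket A^-14 - A^-10 + 2A^-6 - A^-2 + A^2 - A^6; 14 crossings at w = -6): V = -t^-6 + t^-5 - t^-4 + 2t^-3 - t^-2 + t^-1
V(D2) = 1  (w -2, c 12, <D> = A^-6)
D3 (bracket A^-8 - A^-4 + 2 - A^4 + A^8 - A^12; 12 crossings at w = -4): V = -t^-6 + t^-5 - t^-4 + 2t^-3 - t^-2 + t^-1
D4 (bracket A^-8 - A^-4 + 2 - A^4 + A^8 - A^12; 14 crossings at w = -4): V = -t^-6 + t^-5 - t^-4 + 2t^-3 - t^-2 + t^-1
observation: V(t) takes 2 values over 4 diagrams, fixing the grouping


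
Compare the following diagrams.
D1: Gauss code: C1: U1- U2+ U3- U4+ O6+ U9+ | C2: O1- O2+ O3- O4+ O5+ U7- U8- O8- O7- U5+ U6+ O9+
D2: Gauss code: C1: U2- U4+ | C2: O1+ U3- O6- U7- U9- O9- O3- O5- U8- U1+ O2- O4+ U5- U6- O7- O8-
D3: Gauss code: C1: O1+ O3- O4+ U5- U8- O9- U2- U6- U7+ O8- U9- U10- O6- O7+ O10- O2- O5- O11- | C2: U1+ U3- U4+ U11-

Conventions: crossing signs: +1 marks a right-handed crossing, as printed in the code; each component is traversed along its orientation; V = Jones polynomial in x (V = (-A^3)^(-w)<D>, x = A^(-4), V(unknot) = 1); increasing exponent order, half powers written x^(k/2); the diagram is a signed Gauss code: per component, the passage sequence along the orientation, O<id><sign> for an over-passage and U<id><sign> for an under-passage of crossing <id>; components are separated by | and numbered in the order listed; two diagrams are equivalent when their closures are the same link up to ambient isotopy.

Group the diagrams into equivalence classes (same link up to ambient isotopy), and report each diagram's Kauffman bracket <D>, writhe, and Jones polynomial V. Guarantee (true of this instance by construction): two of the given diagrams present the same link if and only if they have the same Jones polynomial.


grouping into links: {D1} | {D2, D3}
V(D1) = -x^(1/2) - x^(5/2)  (w +1, c 9, <D> = A^-7 + A)
D2 (bracket A^-13 + A^-9 + A^-5 - A^3; 9 crossings at w = -5): V = x^(-9/2) - x^(-5/2) - x^(-3/2) - x^(-1/2)
D3 (bracket A^-13 + A^-9 + A^-5 - A^3; 11 crossings at w = -5): V = x^(-9/2) - x^(-5/2) - x^(-3/2) - x^(-1/2)
why: V(x) takes 2 values over 3 diagrams, fixing the grouping


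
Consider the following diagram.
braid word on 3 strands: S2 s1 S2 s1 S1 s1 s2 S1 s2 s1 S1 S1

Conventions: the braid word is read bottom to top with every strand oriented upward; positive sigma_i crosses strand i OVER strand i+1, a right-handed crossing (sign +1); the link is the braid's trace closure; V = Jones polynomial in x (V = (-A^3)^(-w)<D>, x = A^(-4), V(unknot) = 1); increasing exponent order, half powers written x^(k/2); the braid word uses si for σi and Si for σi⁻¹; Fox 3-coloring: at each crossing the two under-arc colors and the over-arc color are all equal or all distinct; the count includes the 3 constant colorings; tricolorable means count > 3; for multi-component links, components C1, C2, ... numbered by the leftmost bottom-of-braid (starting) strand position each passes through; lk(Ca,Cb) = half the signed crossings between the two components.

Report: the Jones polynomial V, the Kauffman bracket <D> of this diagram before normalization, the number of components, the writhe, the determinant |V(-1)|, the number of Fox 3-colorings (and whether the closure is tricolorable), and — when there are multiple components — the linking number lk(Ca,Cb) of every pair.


V = -x^-3 + x^-2 - x^-1 + 3 - x + x^2 - x^3
<D> = -A^-12 + A^-8 - A^-4 + 3 - A^4 + A^8 - A^12 (w = 0)
1 component over 12 crossings, w = 0
27 Fox colorings among 3^12, |V(-1)| = 9: tricolorable
why: free reduction leaves σ2⁻¹ σ1 σ2⁻¹ σ1 σ2 σ1⁻¹ σ2 σ1⁻¹ of the original 12 letters


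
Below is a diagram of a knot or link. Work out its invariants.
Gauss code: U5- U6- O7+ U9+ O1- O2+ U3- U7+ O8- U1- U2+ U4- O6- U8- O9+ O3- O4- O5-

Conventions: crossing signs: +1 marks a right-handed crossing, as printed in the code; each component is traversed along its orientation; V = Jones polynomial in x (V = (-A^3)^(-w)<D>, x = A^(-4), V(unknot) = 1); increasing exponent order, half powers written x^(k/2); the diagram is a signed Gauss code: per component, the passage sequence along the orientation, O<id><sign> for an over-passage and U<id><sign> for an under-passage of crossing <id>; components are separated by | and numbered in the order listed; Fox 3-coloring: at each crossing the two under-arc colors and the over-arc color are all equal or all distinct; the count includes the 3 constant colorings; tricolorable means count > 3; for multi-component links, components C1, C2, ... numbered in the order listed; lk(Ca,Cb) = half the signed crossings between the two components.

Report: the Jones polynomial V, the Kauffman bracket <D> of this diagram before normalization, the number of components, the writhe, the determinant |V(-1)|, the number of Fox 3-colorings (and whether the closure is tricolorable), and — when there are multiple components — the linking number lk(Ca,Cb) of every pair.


V = -x^-4 + x^-3 + x^-1
<D> = -A^-5 - A^3 + A^7 (w = -3)
1 component over 9 crossings, w = -3
9 Fox colorings among 3^9, |V(-1)| = 3: tricolorable
why: det 3 = |V(-1)|; divisible by 3, so tricolorable


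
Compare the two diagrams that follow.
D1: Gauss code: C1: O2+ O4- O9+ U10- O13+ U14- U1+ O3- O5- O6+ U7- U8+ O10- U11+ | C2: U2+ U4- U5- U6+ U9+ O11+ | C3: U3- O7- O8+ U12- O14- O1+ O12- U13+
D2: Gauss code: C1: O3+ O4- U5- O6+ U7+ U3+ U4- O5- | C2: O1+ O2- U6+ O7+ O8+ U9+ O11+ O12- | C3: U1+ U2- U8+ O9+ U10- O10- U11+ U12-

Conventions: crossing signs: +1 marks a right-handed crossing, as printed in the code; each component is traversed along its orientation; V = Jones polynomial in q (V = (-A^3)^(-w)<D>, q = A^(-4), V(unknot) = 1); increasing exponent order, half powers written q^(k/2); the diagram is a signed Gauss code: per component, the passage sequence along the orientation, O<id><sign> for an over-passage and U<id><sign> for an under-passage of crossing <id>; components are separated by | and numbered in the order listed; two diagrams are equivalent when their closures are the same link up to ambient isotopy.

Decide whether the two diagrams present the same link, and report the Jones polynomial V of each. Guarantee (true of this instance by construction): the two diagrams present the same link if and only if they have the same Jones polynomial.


equivalent: no
D1 (bracket A^-12 + A^-8 + A^-4 + 1; 14 crossings at w = 0): V = 1 + q + q^2 + q^3
V(D2) = q + 2q^3 + q^5  [12 crossings, <D> = A^-14 + 2A^-6 + A^2, w = +2]
observation: V(q) takes 2 values over 2 diagrams, fixing the grouping


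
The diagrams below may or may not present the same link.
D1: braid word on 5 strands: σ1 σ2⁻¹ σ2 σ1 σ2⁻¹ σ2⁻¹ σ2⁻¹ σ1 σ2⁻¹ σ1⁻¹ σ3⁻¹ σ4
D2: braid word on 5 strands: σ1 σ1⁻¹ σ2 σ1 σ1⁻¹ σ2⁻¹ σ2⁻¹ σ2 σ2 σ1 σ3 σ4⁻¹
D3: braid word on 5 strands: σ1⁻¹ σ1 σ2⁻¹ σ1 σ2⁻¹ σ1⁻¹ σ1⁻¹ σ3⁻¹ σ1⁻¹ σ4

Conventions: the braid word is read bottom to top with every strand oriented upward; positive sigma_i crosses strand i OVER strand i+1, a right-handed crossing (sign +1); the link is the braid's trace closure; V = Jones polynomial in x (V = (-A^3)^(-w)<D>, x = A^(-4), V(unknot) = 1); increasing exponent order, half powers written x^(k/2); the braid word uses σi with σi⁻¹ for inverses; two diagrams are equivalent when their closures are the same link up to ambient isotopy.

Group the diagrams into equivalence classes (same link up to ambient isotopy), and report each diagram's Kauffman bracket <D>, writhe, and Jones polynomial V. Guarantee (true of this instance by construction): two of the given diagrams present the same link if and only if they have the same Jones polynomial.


classes: {D1} | {D2} | {D3}
V(D1) = x^-5 - 2x^-4 + 2x^-3 - 2x^-2 + 2x^-1 - 1 + x  [12 crossings, <D> = A^-10 - A^-6 + 2A^-2 - 2A^2 + 2A^6 - 2A^10 + A^14, w = -2]
D2 (bracket A^6; 12 crossings at w = +2): V = 1
V(D3) = -x^-6 + x^-5 - x^-4 + 2x^-3 - x^-2 + x^-1  [10 crossings, <D> = A^-8 - A^-4 + 2 - A^4 + A^8 - A^12, w = -4]
note: 3 values of V(x) split the 3 diagrams


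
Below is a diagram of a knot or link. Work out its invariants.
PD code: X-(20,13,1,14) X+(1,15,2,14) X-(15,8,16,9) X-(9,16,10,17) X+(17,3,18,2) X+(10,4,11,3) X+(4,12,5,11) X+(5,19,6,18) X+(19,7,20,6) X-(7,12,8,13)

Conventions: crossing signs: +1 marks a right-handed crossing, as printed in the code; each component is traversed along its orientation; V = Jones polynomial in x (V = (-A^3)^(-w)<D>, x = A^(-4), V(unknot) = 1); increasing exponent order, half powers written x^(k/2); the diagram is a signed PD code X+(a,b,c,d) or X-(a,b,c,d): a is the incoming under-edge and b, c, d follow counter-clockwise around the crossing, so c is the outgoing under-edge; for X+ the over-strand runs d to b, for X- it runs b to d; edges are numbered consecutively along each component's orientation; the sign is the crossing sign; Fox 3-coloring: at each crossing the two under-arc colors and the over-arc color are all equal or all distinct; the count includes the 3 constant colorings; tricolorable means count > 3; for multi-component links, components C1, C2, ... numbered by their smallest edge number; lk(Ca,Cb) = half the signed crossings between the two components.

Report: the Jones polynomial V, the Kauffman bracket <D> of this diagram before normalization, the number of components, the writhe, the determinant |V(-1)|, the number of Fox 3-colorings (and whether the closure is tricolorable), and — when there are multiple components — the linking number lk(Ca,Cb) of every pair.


Jones polynomial: V(x) = -x^-1 + 2 - x + 2x^2 - x^3 + x^4 - x^5
<D> = -A^-14 + A^-10 - A^-6 + 2A^-2 - A^2 + 2A^6 - A^10; writhe +2
components 1, writhe +2 (10 crossings)
3-colorings: 9 of 3^10, det 9 — tricolorable
note: the span of V is 6, forcing >= 6 crossings in any diagram


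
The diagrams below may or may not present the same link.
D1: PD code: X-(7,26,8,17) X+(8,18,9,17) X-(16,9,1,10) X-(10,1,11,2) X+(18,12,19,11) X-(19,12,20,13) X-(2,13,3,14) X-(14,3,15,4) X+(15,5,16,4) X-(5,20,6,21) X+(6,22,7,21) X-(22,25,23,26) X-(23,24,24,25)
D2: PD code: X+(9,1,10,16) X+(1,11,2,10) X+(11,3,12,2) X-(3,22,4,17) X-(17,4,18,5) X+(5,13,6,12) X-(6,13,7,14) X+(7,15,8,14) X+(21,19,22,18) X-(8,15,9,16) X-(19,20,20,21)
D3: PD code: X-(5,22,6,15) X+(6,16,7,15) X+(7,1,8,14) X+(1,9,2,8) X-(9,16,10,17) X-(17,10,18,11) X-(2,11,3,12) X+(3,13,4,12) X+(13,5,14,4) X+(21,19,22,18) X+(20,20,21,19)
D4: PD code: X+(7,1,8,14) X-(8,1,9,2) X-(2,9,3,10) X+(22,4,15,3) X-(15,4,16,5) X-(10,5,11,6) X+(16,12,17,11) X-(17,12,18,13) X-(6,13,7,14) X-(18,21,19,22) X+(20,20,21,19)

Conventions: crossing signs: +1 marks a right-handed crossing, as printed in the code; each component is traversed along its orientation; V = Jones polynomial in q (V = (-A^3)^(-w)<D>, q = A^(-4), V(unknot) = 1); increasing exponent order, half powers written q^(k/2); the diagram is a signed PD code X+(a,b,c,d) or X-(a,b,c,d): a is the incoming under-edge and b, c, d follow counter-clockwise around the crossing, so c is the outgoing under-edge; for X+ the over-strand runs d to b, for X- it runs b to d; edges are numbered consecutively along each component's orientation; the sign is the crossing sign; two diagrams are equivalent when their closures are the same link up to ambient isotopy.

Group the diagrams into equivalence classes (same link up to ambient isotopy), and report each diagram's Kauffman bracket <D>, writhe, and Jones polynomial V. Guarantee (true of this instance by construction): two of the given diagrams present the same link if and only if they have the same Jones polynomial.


equivalence classes: {D1, D4} | {D2, D3}
D1 (bracket A^-13 + A^-9 + A^-5 - A^3; 13 crossings at w = -5): V = q^(-9/2) - q^(-5/2) - q^(-3/2) - q^(-1/2)
V(D2) = -q^(-3/2) - 2q^(1/2) + q^(3/2) - q^(5/2) + q^(7/2)  (w +1, c 11, <D> = -A^-11 + A^-7 - A^-3 + 2A + A^9)
V(D3) = -q^(-3/2) - 2q^(1/2) + q^(3/2) - q^(5/2) + q^(7/2)  (w +3, c 11, <D> = -A^-5 + A^-1 - A^3 + 2A^7 + A^15)
D4 (bracket A^-7 + A^-3 + A - A^9; 11 crossings at w = -3): V = q^(-9/2) - q^(-5/2) - q^(-3/2) - q^(-1/2)
observation: 2 values of V(q) split the 4 diagrams


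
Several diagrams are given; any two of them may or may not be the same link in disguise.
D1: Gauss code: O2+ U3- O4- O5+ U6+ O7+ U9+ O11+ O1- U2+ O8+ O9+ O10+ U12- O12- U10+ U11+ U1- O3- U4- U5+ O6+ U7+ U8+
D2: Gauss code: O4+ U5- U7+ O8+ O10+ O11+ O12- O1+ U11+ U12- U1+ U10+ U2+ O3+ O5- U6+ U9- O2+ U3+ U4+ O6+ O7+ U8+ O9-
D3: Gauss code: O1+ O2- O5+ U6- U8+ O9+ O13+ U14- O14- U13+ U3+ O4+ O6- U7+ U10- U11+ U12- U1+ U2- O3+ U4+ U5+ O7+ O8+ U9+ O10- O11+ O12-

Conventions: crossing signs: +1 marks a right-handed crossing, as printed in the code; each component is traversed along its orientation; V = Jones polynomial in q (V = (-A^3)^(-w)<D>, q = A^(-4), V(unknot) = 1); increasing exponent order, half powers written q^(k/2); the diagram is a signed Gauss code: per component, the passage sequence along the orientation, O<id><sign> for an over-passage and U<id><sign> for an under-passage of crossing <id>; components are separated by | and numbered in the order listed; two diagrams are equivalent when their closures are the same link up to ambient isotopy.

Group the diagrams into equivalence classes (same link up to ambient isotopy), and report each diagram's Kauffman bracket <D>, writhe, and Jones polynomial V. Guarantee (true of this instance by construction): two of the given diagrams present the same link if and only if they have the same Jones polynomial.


grouping into links: {D1} | {D2, D3}
V(D1) = q + q^3 - q^4  (w +4, c 12, <D> = -A^-4 + 1 + A^8)
V(D2) = 2q - 2q^2 + 3q^3 - 3q^4 + 2q^5 - 2q^6 + q^7  (w +6, c 12, <D> = A^-10 - 2A^-6 + 2A^-2 - 3A^2 + 3A^6 - 2A^10 + 2A^14)
D3 (bracket A^-16 - 2A^-12 + 2A^-8 - 3A^-4 + 3 - 2A^4 + 2A^8; 14 crossings at w = +4): V = 2q - 2q^2 + 3q^3 - 3q^4 + 2q^5 - 2q^6 + q^7
why: 2 classes among 3 diagrams; unequal V(q) rules out equality


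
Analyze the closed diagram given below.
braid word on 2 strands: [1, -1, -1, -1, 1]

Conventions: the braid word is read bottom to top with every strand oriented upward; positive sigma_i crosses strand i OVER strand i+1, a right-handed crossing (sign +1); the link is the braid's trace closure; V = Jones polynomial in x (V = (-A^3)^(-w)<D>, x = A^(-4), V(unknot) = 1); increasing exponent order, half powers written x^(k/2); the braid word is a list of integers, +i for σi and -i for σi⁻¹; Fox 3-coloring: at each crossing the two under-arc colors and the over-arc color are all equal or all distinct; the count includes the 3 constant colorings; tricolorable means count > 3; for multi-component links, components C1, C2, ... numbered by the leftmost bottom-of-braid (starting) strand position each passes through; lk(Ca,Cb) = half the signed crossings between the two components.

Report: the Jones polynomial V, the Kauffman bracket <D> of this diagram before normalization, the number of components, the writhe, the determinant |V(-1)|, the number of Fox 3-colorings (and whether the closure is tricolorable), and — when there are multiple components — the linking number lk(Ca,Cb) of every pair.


Jones polynomial: V(x) = 1
<D> = -A^-3; writhe -1
components 1, writhe -1 (5 crossings)
3-colorings: 3 of 3^5, det 1 — not tricolorable
note: |V(-1)| = 1: so not tricolorable, since 3 does not divide 1


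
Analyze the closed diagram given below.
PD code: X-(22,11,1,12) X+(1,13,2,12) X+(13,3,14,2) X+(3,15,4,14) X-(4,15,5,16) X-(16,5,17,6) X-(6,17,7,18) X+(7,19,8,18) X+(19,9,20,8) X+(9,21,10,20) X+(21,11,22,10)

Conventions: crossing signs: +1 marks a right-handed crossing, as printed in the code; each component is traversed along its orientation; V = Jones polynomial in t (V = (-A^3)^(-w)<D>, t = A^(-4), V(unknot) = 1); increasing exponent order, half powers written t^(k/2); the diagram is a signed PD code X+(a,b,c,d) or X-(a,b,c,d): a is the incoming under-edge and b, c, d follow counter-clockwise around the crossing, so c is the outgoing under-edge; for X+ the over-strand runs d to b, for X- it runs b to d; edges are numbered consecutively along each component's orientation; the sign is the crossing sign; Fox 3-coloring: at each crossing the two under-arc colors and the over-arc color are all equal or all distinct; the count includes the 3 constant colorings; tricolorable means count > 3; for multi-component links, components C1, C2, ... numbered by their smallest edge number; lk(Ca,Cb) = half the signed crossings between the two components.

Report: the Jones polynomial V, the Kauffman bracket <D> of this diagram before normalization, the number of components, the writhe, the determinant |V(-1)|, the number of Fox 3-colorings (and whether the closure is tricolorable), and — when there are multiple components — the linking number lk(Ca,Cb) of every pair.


V = t + t^3 - t^4
<D> = A^-7 - A^-3 - A^5 (w = +3)
1 component over 11 crossings, w = +3
9 Fox colorings among 3^11, |V(-1)| = 3: tricolorable
why: V spans 3 powers of t: at least 3 crossings in any diagram


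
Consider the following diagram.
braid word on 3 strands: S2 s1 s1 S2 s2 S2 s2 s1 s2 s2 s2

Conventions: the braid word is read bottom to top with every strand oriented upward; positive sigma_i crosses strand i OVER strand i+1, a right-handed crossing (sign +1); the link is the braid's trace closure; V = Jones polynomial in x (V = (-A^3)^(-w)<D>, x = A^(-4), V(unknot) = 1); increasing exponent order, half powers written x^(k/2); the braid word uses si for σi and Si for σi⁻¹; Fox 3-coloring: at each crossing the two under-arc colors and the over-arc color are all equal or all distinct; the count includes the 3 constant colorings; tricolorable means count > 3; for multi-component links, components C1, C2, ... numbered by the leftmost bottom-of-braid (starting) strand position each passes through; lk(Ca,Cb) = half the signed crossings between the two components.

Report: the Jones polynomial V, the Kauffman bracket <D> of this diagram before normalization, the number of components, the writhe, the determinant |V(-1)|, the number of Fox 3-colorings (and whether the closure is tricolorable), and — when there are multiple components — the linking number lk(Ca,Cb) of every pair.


V(x) = -x^(3/2) - 2x^(7/2) + x^(9/2) - x^(11/2) + x^(13/2)
bracket: -A^-11 + A^-7 - A^-3 + 2A + A^9, w = +5
2 components, writhe +5, over 11 crossings
lk(C1,C2) = +1
det 6, colorings 9 of 3^11 — tricolorable
observation: det 6 = |V(-1)|; divisible by 3, so tricolorable


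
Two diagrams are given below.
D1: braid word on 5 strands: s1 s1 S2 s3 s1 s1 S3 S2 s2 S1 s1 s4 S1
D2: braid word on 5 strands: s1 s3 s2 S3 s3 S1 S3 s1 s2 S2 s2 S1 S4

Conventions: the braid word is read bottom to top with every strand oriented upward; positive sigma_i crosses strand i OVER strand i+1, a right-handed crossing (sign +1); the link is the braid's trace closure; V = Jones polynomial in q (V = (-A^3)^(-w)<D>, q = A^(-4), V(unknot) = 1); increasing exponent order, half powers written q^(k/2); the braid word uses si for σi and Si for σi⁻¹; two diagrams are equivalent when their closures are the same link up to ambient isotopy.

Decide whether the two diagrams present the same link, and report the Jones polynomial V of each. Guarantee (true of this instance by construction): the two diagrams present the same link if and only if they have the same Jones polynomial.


same link: no
V(D1) = -q^(1/2) - q^(3/2) - q^(5/2) + q^(9/2)  [13 crossings, <D> = -A^-9 + A^-1 + A^3 + A^7, w = +3]
V(D2) = -q^(-1/2) - q^(1/2)  [13 crossings, <D> = A + A^5, w = +1]
insight: 2 values of V(q) split the 2 diagrams


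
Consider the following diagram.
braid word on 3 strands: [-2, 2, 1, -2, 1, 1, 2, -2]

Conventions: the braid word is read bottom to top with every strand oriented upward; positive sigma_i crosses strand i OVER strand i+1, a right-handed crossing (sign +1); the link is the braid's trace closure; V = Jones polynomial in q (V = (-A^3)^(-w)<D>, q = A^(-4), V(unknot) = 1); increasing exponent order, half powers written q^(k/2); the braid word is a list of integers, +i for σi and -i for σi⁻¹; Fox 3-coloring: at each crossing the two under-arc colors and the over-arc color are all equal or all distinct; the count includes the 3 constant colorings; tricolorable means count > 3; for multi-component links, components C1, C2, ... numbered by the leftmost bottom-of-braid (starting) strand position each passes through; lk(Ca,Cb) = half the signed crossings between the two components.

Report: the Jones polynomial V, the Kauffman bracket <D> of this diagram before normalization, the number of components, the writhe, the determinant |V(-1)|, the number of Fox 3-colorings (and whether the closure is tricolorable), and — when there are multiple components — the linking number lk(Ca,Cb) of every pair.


V(q) = q + q^3 - q^4
bracket: -A^-10 + A^-6 + A^2, w = +2
1 component, writhe +2, over 8 crossings
det 3, colorings 9 of 3^8 — tricolorable
observation: inverse pairs cancel, leaving σ1 σ2⁻¹ σ1 σ1


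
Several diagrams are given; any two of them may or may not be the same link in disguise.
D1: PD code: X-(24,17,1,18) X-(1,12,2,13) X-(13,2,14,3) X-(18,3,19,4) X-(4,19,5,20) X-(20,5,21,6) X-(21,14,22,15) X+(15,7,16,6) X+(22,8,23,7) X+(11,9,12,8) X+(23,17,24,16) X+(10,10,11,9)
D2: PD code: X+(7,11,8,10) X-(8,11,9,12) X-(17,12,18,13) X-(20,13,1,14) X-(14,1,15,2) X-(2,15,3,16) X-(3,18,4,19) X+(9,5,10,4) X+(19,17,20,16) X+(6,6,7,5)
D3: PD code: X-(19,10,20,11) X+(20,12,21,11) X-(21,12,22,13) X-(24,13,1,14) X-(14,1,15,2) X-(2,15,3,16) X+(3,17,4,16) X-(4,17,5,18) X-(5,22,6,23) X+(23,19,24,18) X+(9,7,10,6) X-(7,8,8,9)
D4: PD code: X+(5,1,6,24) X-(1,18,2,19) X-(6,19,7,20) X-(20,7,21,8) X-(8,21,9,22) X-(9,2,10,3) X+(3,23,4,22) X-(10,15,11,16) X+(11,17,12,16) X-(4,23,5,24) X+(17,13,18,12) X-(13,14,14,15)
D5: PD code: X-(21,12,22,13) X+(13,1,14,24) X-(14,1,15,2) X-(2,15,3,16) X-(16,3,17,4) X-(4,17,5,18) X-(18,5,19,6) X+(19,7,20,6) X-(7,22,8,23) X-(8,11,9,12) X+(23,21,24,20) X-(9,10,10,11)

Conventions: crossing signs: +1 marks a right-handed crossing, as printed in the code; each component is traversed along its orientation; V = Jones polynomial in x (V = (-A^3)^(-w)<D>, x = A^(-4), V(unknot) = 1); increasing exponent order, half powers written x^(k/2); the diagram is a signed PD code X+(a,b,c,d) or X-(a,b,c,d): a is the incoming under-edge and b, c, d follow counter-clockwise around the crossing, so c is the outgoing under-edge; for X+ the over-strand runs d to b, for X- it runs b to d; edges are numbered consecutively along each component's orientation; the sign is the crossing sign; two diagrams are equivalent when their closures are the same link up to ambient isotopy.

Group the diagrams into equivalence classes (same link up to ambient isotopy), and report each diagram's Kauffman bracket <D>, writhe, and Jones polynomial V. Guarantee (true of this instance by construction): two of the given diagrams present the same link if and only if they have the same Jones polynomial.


classes: {D1, D2, D3, D4, D5}
V(D1) = -x^-6 + x^-5 - x^-4 + 2x^-3 - x^-2 + x^-1  [12 crossings, <D> = A^-2 - A^2 + 2A^6 - A^10 + A^14 - A^18, w = -2]
V(D2) = -x^-6 + x^-5 - x^-4 + 2x^-3 - x^-2 + x^-1  [10 crossings, <D> = A^-2 - A^2 + 2A^6 - A^10 + A^14 - A^18, w = -2]
D3 (bracket A^-8 - A^-4 + 2 - A^4 + A^8 - A^12; 12 crossings at w = -4): V = -x^-6 + x^-5 - x^-4 + 2x^-3 - x^-2 + x^-1
V(D4) = -x^-6 + x^-5 - x^-4 + 2x^-3 - x^-2 + x^-1  [12 crossings, <D> = A^-8 - A^-4 + 2 - A^4 + A^8 - A^12, w = -4]
D5 (bracket A^-14 - A^-10 + 2A^-6 - A^-2 + A^2 - A^6; 12 crossings at w = -6): V = -x^-6 + x^-5 - x^-4 + 2x^-3 - x^-2 + x^-1
note: all 5 diagrams share one V(x), hence one class


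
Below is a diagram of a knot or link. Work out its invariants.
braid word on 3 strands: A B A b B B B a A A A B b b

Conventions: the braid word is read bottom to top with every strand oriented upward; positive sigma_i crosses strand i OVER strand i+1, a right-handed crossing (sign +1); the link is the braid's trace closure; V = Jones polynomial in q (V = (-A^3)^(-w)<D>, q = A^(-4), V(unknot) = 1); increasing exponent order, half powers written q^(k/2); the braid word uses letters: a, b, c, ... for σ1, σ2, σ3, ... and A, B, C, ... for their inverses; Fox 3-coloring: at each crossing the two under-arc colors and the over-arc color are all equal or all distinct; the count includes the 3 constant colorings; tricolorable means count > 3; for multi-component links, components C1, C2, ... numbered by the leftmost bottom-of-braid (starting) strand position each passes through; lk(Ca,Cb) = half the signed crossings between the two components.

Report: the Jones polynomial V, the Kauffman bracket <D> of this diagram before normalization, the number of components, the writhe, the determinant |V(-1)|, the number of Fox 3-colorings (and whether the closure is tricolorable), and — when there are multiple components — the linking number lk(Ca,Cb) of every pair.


V(q) = q^-8 - 2q^-7 + q^-6 - 2q^-5 + 2q^-4 + q^-2
bracket: A^-10 + 2A^-2 - 2A^2 + A^6 - 2A^10 + A^14, w = -6
1 component, writhe -6, over 14 crossings
det 9, colorings 27 of 3^14 — tricolorable
observation: w = -6 shifts under R1 moves; the (-A^3)^(6) factor cancels that in V


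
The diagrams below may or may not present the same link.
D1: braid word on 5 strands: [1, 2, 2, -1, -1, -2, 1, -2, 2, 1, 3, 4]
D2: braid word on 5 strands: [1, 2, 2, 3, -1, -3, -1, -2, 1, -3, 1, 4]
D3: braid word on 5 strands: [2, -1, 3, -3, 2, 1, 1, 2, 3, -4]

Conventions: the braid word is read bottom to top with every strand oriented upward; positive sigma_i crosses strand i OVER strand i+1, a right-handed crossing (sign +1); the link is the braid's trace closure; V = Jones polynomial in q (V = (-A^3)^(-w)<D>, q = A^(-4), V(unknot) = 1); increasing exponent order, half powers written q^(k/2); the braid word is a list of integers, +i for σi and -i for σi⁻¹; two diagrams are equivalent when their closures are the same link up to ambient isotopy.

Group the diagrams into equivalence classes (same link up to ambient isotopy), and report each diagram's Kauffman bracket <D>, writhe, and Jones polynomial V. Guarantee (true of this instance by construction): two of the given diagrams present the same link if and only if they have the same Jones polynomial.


equivalence classes: {D1, D2} | {D3}
D1 (bracket A^-8 - 2A^-4 + 2 - 2A^4 + 2A^8 - A^12 + A^16; 12 crossings at w = +4): V = q^-1 - 1 + 2q - 2q^2 + 2q^3 - 2q^4 + q^5
V(D2) = q^-1 - 1 + 2q - 2q^2 + 2q^3 - 2q^4 + q^5  (w +2, c 12, <D> = A^-14 - 2A^-10 + 2A^-6 - 2A^-2 + 2A^2 - A^6 + A^10)
V(D3) = q - q^2 + 2q^3 - q^4 + q^5 - q^6  [10 crossings, <D> = -A^-12 + A^-8 - A^-4 + 2 - A^4 + A^8, w = +4]
key observation: V(q) takes 2 values over 3 diagrams, fixing the grouping


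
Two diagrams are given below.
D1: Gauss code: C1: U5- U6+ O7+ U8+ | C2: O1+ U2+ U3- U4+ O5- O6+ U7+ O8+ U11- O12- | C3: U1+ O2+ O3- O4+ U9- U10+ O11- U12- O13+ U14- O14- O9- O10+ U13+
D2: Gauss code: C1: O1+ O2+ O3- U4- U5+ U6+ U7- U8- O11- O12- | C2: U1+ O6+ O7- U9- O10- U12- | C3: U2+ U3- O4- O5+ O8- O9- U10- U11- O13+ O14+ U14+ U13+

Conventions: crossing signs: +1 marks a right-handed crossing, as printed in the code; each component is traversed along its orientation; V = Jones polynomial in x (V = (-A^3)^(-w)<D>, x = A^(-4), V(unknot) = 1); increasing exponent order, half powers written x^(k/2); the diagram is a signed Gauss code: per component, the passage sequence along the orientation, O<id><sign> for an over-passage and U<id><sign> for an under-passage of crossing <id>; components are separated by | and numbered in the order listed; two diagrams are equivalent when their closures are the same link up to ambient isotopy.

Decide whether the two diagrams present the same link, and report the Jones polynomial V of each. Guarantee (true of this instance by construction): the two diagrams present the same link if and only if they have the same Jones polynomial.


equivalent: no
D1 (bracket A^-6 + A^-2 + A^2 + A^6; 14 crossings at w = +2): V = 1 + x + x^2 + x^3
V(D2) = x^-5 + 2x^-3 + x^-1  [14 crossings, <D> = A^-2 + 2A^6 + A^14, w = -2]
observation: V(x) takes 2 values over 2 diagrams, fixing the grouping


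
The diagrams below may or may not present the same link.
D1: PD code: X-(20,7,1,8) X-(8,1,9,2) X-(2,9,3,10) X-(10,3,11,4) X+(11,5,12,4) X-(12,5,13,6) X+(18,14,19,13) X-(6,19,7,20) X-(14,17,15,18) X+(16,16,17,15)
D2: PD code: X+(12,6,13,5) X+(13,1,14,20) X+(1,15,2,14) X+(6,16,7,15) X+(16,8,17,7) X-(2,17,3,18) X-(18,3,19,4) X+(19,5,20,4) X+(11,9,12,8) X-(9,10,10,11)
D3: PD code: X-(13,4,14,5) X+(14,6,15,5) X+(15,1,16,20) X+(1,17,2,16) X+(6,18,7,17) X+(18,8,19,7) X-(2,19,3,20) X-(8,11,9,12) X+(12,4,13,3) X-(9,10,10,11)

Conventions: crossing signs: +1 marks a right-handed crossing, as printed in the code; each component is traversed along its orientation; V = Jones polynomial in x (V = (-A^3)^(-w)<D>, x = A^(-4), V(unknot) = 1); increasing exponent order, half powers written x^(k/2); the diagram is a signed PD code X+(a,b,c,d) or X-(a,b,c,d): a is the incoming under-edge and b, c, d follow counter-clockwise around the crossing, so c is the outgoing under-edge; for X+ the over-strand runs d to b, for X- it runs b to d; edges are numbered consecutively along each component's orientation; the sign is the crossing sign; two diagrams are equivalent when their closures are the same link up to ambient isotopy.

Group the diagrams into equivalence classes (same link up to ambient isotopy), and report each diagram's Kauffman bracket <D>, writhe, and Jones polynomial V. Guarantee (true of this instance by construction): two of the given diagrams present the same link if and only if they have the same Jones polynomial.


classes: {D1} | {D2, D3}
V(D1) = -x^-7 + x^-6 - x^-5 + x^-4 + x^-2  [10 crossings, <D> = A^-4 + A^4 - A^8 + A^12 - A^16, w = -4]
V(D2) = x - x^2 + 2x^3 - x^4 + x^5 - x^6  [10 crossings, <D> = -A^-12 + A^-8 - A^-4 + 2 - A^4 + A^8, w = +4]
V(D3) = x - x^2 + 2x^3 - x^4 + x^5 - x^6  (w +2, c 10, <D> = -A^-18 + A^-14 - A^-10 + 2A^-6 - A^-2 + A^2)
insight: 2 classes among 3 diagrams; unequal V(x) rules out equality


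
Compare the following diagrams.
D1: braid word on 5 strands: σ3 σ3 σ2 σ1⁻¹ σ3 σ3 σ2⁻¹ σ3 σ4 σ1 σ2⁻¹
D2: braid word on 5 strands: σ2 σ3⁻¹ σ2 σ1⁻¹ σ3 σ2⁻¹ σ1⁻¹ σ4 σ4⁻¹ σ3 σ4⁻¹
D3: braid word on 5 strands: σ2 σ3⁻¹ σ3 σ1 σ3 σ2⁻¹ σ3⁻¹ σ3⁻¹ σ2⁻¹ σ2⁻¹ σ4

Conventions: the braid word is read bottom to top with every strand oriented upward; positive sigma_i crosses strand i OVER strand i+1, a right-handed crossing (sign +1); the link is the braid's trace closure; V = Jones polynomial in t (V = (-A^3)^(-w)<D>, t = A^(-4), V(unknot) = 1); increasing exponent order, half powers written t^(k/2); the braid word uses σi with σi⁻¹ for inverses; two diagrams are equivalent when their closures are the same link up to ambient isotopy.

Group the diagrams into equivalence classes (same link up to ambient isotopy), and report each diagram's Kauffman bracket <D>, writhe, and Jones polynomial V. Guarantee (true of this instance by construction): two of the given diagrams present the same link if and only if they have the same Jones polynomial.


classes: {D1} | {D2} | {D3}
V(D1) = -t^(3/2) - 2t^(7/2) + t^(9/2) - t^(11/2) + t^(13/2)  [11 crossings, <D> = -A^-11 + A^-7 - A^-3 + 2A + A^9, w = +5]
V(D2) = t^(-3/2) - t^(-1/2) - t^(3/2) - t^(7/2)  (w -1, c 11, <D> = A^-17 + A^-9 + A^-1 - A^3)
V(D3) = -t^(-9/2) - t^(-5/2) + t^(-3/2) - t^(-1/2)  (w -1, c 11, <D> = A^-1 - A^3 + A^7 + A^15)
insight: V(t) takes 3 values over 3 diagrams, fixing the grouping


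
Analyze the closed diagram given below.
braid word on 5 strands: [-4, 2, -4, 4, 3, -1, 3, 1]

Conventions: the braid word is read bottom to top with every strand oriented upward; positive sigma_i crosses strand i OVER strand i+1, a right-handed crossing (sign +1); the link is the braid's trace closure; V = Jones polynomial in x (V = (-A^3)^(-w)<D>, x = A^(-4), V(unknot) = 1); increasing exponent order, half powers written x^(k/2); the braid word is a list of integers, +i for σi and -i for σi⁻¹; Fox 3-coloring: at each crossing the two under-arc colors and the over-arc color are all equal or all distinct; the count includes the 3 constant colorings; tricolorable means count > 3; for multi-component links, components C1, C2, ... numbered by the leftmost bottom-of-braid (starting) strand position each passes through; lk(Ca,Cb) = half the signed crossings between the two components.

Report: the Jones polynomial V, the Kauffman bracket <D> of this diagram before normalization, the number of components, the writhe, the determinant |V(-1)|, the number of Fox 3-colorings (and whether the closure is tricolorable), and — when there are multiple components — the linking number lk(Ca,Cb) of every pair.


V = 1 + x + x^2 + x^3
<D> = A^-6 + A^-2 + A^2 + A^6 (w = +2)
3 components over 8 crossings, w = +2
lk(C1,C2): 0
lk(C1,C3) = 0
linking number lk(C2,C3) = +1
9 Fox colorings among 3^8, |V(-1)| = 0: tricolorable
why: the 3 component pairs carry total linking +1


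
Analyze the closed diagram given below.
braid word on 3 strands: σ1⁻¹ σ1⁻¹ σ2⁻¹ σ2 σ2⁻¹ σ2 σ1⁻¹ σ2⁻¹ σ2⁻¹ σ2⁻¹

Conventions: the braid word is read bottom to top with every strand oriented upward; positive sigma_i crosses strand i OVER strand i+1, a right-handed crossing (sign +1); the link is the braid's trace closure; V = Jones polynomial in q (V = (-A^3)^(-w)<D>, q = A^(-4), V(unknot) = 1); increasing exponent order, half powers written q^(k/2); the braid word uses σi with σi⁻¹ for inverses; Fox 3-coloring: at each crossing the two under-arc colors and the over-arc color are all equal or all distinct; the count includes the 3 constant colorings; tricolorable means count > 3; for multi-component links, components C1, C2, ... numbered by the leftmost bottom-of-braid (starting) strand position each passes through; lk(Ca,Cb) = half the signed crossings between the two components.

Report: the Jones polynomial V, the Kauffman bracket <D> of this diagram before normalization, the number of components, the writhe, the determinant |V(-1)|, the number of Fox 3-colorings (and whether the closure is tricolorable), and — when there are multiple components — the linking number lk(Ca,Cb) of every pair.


V = q^-8 - 2q^-7 + q^-6 - 2q^-5 + 2q^-4 + q^-2
<D> = A^-10 + 2A^-2 - 2A^2 + A^6 - 2A^10 + A^14 (w = -6)
1 component over 10 crossings, w = -6
27 Fox colorings among 3^10, |V(-1)| = 9: tricolorable
why: inverse pairs cancel, leaving σ1⁻¹ σ1⁻¹ σ1⁻¹ σ2⁻¹ σ2⁻¹ σ2⁻¹
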